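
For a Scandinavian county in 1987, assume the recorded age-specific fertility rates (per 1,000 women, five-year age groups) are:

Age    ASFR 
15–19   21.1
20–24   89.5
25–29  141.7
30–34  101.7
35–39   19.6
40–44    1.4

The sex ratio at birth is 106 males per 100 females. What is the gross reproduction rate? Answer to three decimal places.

Proportion female at birth = 100 / (100 + 106) = 0.48544.
Sum of ASFRs = 21.1 + 89.5 + 141.7 + 101.7 + 19.6 + 1.4 = 375.0
TFR = 5 × 375.0 / 1000 = 1.875
GRR = 0.48544 × 1.875 = 0.91020

0.910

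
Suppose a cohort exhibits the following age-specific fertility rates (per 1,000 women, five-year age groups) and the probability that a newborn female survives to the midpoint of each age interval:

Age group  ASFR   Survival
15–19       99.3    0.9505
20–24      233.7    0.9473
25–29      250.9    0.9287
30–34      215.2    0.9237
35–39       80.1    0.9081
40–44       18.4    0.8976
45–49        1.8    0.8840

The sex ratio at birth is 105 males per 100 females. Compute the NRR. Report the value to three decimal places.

2.045

Proportion female at birth = 100 / (100 + 105) = 0.48780.
Weighting each age-specific rate by interval width and survival:
  15–19: 5 × 99.3/1000 × 0.9505 = 0.47192
  20–24: 5 × 233.7/1000 × 0.9473 = 1.10692
  25–29: 5 × 250.9/1000 × 0.9287 = 1.16505
  30–34: 5 × 215.2/1000 × 0.9237 = 0.99390
  35–39: 5 × 80.1/1000 × 0.9081 = 0.36369
  40–44: 5 × 18.4/1000 × 0.8976 = 0.08258
  45–49: 5 × 1.8/1000 × 0.8840 = 0.00796
Sum = 4.19202
NRR = 0.48780 × 4.19202 = 2.04487
With NRR above 1 the population is above replacement fertility.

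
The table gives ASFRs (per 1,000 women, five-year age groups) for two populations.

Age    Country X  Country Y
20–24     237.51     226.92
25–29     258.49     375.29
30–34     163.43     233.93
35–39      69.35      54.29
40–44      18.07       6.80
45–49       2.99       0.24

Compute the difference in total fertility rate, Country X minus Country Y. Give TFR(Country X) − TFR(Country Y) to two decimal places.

Country X:
  Sum of ASFRs = 237.51 + 258.49 + 163.43 + 69.35 + 18.07 + 2.99 = 749.84
  TFR = 5 × 749.84 / 1000 = 3.7492
Country Y:
  Sum of ASFRs = 226.92 + 375.29 + 233.93 + 54.29 + 6.80 + 0.24 = 897.47
  TFR = 5 × 897.47 / 1000 = 4.48735
Difference = 3.7492 − 4.48735 = -0.73815

-0.74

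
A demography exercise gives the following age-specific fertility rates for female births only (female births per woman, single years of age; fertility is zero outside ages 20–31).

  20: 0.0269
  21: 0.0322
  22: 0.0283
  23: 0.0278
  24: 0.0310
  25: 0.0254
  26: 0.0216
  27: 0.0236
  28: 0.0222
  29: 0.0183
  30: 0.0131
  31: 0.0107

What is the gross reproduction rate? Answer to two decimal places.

Sum of female ASFRs = 0.0269 + 0.0322 + 0.0283 + 0.0278 + 0.0310 + 0.0254 + 0.0216 + 0.0236 + 0.0222 + 0.0183 + 0.0131 + 0.0107 = 0.2811
GRR = 0.2811

0.28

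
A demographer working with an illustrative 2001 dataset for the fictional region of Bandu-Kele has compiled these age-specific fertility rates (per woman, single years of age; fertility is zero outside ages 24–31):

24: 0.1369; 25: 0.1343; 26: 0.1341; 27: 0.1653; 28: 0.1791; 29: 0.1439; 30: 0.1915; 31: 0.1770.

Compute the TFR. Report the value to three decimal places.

Sum of ASFRs = 0.1369 + 0.1343 + 0.1341 + 0.1653 + 0.1791 + 0.1439 + 0.1915 + 0.1770 = 1.2621
TFR = 1.2621

1.262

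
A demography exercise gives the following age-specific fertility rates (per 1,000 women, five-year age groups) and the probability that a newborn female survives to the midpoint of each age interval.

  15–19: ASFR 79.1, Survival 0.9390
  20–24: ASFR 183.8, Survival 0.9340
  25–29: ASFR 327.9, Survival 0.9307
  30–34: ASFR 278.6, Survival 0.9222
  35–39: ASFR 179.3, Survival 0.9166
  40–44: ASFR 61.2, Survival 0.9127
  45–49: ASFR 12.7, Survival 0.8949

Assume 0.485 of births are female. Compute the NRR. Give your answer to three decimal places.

2.521

Proportion female at birth = 0.485.
Each age group contributes 5 × ASFR × survival:
  15–19: 5 × 79.1/1000 × 0.9390 = 0.37137
  20–24: 5 × 183.8/1000 × 0.9340 = 0.85835
  25–29: 5 × 327.9/1000 × 0.9307 = 1.52588
  30–34: 5 × 278.6/1000 × 0.9222 = 1.28462
  35–39: 5 × 179.3/1000 × 0.9166 = 0.82173
  40–44: 5 × 61.2/1000 × 0.9127 = 0.27929
  45–49: 5 × 12.7/1000 × 0.8949 = 0.05683
Sum = 5.19807
NRR = 0.485 × 5.19807 = 2.52106
With NRR above 1 the population is above replacement fertility.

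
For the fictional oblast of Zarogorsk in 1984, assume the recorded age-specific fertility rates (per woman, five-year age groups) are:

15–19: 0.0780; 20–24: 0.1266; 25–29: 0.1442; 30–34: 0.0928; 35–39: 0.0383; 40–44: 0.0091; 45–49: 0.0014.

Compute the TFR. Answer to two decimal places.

2.45

Sum of ASFRs = 0.0780 + 0.1266 + 0.1442 + 0.0928 + 0.0383 + 0.0091 + 0.0014 = 0.4904
TFR = 5 × 0.4904 = 2.452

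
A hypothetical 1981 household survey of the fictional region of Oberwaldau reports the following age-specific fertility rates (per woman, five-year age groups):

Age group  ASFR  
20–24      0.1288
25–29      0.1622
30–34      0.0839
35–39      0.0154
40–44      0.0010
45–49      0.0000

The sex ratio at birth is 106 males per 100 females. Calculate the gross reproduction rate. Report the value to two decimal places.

Proportion female at birth = 100 / (100 + 106) = 0.48544.
Sum of ASFRs = 0.1288 + 0.1622 + 0.0839 + 0.0154 + 0.0010 + 0.0000 = 0.3913
TFR = 5 × 0.3913 = 1.9565
GRR = 0.48544 × 1.9565 = 0.94976

0.95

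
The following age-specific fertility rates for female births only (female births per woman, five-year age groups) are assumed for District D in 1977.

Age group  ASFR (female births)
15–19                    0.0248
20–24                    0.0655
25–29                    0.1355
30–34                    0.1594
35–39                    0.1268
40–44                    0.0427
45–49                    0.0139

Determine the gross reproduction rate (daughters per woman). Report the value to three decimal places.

Sum of female ASFRs = 0.0248 + 0.0655 + 0.1355 + 0.1594 + 0.1268 + 0.0427 + 0.0139 = 0.5686
GRR = 5 × 0.5686 = 2.843

2.843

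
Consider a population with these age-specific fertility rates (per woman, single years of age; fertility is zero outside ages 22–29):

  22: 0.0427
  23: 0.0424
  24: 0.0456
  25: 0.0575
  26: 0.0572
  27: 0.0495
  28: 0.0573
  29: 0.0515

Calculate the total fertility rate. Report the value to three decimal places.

0.404

Sum of ASFRs = 0.0427 + 0.0424 + 0.0456 + 0.0575 + 0.0572 + 0.0495 + 0.0573 + 0.0515 = 0.4037
TFR = 0.4037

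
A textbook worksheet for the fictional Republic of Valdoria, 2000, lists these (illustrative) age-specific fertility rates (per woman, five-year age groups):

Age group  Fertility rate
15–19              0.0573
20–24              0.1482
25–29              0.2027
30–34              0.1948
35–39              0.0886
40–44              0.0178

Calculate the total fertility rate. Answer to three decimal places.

3.547

Sum of ASFRs = 0.0573 + 0.1482 + 0.2027 + 0.1948 + 0.0886 + 0.0178 = 0.7094
TFR = 5 × 0.7094 = 3.547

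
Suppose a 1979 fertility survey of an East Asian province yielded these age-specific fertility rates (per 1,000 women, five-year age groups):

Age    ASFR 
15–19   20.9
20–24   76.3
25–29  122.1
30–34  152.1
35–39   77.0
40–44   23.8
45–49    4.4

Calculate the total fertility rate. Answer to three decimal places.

2.383

Sum of ASFRs = 20.9 + 76.3 + 122.1 + 152.1 + 77.0 + 23.8 + 4.4 = 476.6
TFR = 5 × 476.6 / 1000 = 2.383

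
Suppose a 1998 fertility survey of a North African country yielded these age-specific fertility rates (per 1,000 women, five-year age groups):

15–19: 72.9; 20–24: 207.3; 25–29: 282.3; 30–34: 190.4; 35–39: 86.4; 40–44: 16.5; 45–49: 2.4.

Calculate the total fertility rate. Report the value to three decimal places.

4.291

Sum of ASFRs = 72.9 + 207.3 + 282.3 + 190.4 + 86.4 + 16.5 + 2.4 = 858.2
TFR = 5 × 858.2 / 1000 = 4.291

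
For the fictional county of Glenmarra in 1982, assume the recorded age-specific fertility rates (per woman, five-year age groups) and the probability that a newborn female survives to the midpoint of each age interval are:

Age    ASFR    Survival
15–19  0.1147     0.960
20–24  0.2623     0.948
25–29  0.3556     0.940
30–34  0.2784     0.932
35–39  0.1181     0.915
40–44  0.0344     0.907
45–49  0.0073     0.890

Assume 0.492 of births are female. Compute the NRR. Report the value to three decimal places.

2.702

Proportion female at birth = 0.492.
Survival-weighted fertility by age (5·fₓ·Sₓ):
  15–19: 5 × 0.1147 × 0.960 = 0.55056
  20–24: 5 × 0.2623 × 0.948 = 1.24330
  25–29: 5 × 0.3556 × 0.940 = 1.67132
  30–34: 5 × 0.2784 × 0.932 = 1.29734
  35–39: 5 × 0.1181 × 0.915 = 0.54031
  40–44: 5 × 0.0344 × 0.907 = 0.15600
  45–49: 5 × 0.0073 × 0.890 = 0.03249
Sum = 5.49132
NRR = 0.492 × 5.49132 = 2.70173
NRR > 1, so each generation more than replaces itself.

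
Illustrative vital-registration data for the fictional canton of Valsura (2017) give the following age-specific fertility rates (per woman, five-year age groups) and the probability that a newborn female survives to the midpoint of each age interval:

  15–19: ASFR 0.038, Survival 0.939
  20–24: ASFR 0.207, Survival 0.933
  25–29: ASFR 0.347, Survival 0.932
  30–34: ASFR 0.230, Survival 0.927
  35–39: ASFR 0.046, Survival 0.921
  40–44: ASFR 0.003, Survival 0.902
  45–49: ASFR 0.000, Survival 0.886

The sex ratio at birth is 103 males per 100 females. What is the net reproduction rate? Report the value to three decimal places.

1.996

Proportion female at birth = 100 / (100 + 103) = 0.49261.
Weighting each age-specific rate by interval width and survival:
  15–19: 5 × 0.038 × 0.939 = 0.17841
  20–24: 5 × 0.207 × 0.933 = 0.96566
  25–29: 5 × 0.347 × 0.932 = 1.61702
  30–34: 5 × 0.230 × 0.927 = 1.06605
  35–39: 5 × 0.046 × 0.921 = 0.21183
  40–44: 5 × 0.003 × 0.902 = 0.01353
  45–49: 5 × 0.000 × 0.886 = 0.00000
Sum = 4.05250
NRR = 0.49261 × 4.05250 = 1.99630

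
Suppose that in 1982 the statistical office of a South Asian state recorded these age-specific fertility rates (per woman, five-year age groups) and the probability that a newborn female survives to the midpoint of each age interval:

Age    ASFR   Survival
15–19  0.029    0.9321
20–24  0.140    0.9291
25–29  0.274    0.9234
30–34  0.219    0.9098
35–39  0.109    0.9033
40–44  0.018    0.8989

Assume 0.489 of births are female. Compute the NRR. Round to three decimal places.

1.770

Proportion female at birth = 0.489.
Weighting each age-specific rate by interval width and survival:
  15–19: 5 × 0.029 × 0.9321 = 0.13515
  20–24: 5 × 0.140 × 0.9291 = 0.65037
  25–29: 5 × 0.274 × 0.9234 = 1.26506
  30–34: 5 × 0.219 × 0.9098 = 0.99623
  35–39: 5 × 0.109 × 0.9033 = 0.49230
  40–44: 5 × 0.018 × 0.8989 = 0.08090
Sum = 3.62001
NRR = 0.489 × 3.62001 = 1.77018
NRR > 1, so each generation more than replaces itself.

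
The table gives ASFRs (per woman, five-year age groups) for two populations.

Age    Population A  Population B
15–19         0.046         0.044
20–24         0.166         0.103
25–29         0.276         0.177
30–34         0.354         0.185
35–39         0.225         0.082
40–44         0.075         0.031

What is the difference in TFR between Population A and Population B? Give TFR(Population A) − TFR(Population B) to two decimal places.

2.60

Population A:
  Sum of ASFRs = 0.046 + 0.166 + 0.276 + 0.354 + 0.225 + 0.075 = 1.142
  TFR = 5 × 1.142 = 5.71
Population B:
  Sum of ASFRs = 0.044 + 0.103 + 0.177 + 0.185 + 0.082 + 0.031 = 0.622
  TFR = 5 × 0.622 = 3.11
Difference = 5.71 − 3.11 = 2.6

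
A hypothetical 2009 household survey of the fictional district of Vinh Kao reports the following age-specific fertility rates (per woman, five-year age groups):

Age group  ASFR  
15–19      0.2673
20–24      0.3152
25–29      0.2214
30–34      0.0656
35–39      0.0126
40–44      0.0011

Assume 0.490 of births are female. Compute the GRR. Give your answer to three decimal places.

2.164

Proportion female at birth = 0.490.
Sum of ASFRs = 0.2673 + 0.3152 + 0.2214 + 0.0656 + 0.0126 + 0.0011 = 0.8832
TFR = 5 × 0.8832 = 4.416
GRR = 0.490 × 4.416 = 2.16384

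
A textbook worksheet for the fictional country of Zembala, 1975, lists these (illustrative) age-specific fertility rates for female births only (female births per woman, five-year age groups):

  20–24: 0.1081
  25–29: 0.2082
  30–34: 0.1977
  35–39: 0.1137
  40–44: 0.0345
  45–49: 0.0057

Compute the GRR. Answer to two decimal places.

Sum of female ASFRs = 0.1081 + 0.2082 + 0.1977 + 0.1137 + 0.0345 + 0.0057 = 0.6679
GRR = 5 × 0.6679 = 3.3395

3.34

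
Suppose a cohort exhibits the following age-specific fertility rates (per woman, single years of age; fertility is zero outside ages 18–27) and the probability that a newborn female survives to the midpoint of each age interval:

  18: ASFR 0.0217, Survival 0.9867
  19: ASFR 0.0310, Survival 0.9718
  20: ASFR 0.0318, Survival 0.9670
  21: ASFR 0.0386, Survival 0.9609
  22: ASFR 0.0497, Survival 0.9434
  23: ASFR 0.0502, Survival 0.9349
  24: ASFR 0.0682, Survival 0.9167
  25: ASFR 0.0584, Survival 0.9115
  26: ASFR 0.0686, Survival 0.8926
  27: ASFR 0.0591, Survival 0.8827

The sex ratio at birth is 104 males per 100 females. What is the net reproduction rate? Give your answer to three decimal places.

Proportion female at birth = 100 / (100 + 104) = 0.49020.
Per-age-group product (1 × ASFR × survival probability):
  18: 1 × 0.0217 × 0.9867 = 0.02141
  19: 1 × 0.0310 × 0.9718 = 0.03013
  20: 1 × 0.0318 × 0.9670 = 0.03075
  21: 1 × 0.0386 × 0.9609 = 0.03709
  22: 1 × 0.0497 × 0.9434 = 0.04689
  23: 1 × 0.0502 × 0.9349 = 0.04693
  24: 1 × 0.0682 × 0.9167 = 0.06252
  25: 1 × 0.0584 × 0.9115 = 0.05323
  26: 1 × 0.0686 × 0.8926 = 0.06123
  27: 1 × 0.0591 × 0.8827 = 0.05217
Sum = 0.44235
NRR = 0.49020 × 0.44235 = 0.21684
An NRR under 1 implies long-run decline under these rates.

0.217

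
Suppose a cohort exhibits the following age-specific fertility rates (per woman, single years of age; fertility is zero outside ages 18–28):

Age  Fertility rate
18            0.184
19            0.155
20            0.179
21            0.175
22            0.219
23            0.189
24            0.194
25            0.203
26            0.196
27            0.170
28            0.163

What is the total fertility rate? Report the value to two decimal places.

2.03

Sum of ASFRs = 0.184 + 0.155 + 0.179 + 0.175 + 0.219 + 0.189 + 0.194 + 0.203 + 0.196 + 0.170 + 0.163 = 2.027
TFR = 2.027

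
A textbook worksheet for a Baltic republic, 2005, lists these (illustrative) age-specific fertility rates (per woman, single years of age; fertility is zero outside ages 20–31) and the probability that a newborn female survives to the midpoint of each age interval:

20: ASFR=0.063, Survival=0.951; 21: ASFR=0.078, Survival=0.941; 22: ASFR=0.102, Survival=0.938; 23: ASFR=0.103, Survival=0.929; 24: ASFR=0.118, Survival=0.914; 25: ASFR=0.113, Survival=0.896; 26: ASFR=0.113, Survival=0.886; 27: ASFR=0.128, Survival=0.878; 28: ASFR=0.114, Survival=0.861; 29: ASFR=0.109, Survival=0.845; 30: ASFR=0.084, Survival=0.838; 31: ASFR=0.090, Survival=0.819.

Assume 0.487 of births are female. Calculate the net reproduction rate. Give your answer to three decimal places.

0.526

Proportion female at birth = 0.487.
Each age group contributes 1 × ASFR × survival:
  20: 1 × 0.063 × 0.951 = 0.05991
  21: 1 × 0.078 × 0.941 = 0.07340
  22: 1 × 0.102 × 0.938 = 0.09568
  23: 1 × 0.103 × 0.929 = 0.09569
  24: 1 × 0.118 × 0.914 = 0.10785
  25: 1 × 0.113 × 0.896 = 0.10125
  26: 1 × 0.113 × 0.886 = 0.10012
  27: 1 × 0.128 × 0.878 = 0.11238
  28: 1 × 0.114 × 0.861 = 0.09815
  29: 1 × 0.109 × 0.845 = 0.09211
  30: 1 × 0.084 × 0.838 = 0.07039
  31: 1 × 0.090 × 0.819 = 0.07371
Sum = 1.08064
NRR = 0.487 × 1.08064 = 0.52627
With NRR below 1 the population is below replacement fertility.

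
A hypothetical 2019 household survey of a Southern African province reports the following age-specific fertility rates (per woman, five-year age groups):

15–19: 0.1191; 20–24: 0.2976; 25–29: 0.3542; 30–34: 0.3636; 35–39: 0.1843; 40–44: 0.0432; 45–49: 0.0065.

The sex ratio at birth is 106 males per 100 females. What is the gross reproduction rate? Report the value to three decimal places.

3.322

Proportion female at birth = 100 / (100 + 106) = 0.48544.
Sum of ASFRs = 0.1191 + 0.2976 + 0.3542 + 0.3636 + 0.1843 + 0.0432 + 0.0065 = 1.3685
TFR = 5 × 1.3685 = 6.8425
GRR = 0.48544 × 6.8425 = 3.32162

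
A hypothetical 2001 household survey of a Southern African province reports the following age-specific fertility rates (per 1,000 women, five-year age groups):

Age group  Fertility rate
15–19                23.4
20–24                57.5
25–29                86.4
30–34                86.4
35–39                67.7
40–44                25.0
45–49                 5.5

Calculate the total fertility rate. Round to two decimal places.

1.76

Sum of ASFRs = 23.4 + 57.5 + 86.4 + 86.4 + 67.7 + 25.0 + 5.5 = 351.9
TFR = 5 × 351.9 / 1000 = 1.7595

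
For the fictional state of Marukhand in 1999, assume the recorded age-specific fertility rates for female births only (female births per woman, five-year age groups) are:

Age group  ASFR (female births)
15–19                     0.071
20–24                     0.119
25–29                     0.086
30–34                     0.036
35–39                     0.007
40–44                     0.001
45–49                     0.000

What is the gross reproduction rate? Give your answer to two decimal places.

1.60

Sum of female ASFRs = 0.071 + 0.119 + 0.086 + 0.036 + 0.007 + 0.001 + 0.000 = 0.320
GRR = 5 × 0.320 = 1.6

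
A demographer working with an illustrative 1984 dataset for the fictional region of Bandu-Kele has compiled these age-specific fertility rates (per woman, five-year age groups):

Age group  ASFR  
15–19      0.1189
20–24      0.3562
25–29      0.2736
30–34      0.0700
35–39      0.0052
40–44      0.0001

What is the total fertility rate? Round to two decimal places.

4.12

Sum of ASFRs = 0.1189 + 0.3562 + 0.2736 + 0.0700 + 0.0052 + 0.0001 = 0.8240
TFR = 5 × 0.8240 = 4.12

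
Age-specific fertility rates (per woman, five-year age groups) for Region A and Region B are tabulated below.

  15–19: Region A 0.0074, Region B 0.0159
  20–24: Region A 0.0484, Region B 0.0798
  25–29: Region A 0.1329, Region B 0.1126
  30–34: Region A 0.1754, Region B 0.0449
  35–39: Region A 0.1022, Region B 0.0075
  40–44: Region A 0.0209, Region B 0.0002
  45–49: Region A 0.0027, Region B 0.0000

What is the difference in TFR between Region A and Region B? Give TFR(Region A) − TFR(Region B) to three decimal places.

Region A:
  Sum of ASFRs = 0.0074 + 0.0484 + 0.1329 + 0.1754 + 0.1022 + 0.0209 + 0.0027 = 0.4899
  TFR = 5 × 0.4899 = 2.4495
Region B:
  Sum of ASFRs = 0.0159 + 0.0798 + 0.1126 + 0.0449 + 0.0075 + 0.0002 + 0.0000 = 0.2609
  TFR = 5 × 0.2609 = 1.3045
Difference = 2.4495 − 1.3045 = 1.145

1.145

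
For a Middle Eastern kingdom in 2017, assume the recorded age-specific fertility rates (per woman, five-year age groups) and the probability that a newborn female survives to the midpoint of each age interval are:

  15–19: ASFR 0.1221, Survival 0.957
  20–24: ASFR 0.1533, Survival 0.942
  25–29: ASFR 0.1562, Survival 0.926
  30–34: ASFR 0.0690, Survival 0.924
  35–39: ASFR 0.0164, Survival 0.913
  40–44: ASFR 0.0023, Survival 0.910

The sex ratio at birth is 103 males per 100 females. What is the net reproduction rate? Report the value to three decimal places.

Proportion female at birth = 100 / (100 + 103) = 0.49261.
Each age group contributes 5 × ASFR × survival:
  15–19: 5 × 0.1221 × 0.957 = 0.58425
  20–24: 5 × 0.1533 × 0.942 = 0.72204
  25–29: 5 × 0.1562 × 0.926 = 0.72321
  30–34: 5 × 0.0690 × 0.924 = 0.31878
  35–39: 5 × 0.0164 × 0.913 = 0.07487
  40–44: 5 × 0.0023 × 0.910 = 0.01047
Sum = 2.43362
NRR = 0.49261 × 2.43362 = 1.19883

1.199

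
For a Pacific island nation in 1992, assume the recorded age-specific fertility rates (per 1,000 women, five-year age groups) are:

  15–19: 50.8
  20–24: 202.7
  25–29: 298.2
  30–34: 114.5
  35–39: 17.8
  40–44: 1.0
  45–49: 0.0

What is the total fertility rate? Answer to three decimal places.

Sum of ASFRs = 50.8 + 202.7 + 298.2 + 114.5 + 17.8 + 1.0 + 0.0 = 685.0
TFR = 5 × 685.0 / 1000 = 3.425

3.425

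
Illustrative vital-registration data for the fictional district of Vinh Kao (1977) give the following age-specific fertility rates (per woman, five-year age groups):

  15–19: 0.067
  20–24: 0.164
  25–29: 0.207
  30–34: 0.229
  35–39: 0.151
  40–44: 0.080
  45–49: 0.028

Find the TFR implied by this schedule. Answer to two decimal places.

Sum of ASFRs = 0.067 + 0.164 + 0.207 + 0.229 + 0.151 + 0.080 + 0.028 = 0.926
TFR = 5 × 0.926 = 4.63

4.63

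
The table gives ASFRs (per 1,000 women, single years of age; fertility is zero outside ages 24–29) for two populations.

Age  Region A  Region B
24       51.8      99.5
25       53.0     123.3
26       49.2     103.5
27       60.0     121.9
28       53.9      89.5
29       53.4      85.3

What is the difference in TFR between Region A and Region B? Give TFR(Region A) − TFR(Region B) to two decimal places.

Region A:
  Sum of ASFRs = 51.8 + 53.0 + 49.2 + 60.0 + 53.9 + 53.4 = 321.3
  TFR = 321.3 / 1000 = 0.3213
Region B:
  Sum of ASFRs = 99.5 + 123.3 + 103.5 + 121.9 + 89.5 + 85.3 = 623.0
  TFR = 623.0 / 1000 = 0.623
Difference = 0.3213 − 0.623 = -0.3017

-0.30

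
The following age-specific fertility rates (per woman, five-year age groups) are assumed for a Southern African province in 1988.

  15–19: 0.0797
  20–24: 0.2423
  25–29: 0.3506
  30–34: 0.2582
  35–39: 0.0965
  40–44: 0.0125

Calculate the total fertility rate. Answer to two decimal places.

Sum of ASFRs = 0.0797 + 0.2423 + 0.3506 + 0.2582 + 0.0965 + 0.0125 = 1.0398
TFR = 5 × 1.0398 = 5.199

5.20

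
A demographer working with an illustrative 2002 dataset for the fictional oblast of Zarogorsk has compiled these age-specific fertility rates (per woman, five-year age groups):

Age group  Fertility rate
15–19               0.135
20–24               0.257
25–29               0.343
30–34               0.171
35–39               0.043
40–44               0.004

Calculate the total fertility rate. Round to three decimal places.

Sum of ASFRs = 0.135 + 0.257 + 0.343 + 0.171 + 0.043 + 0.004 = 0.953
TFR = 5 × 0.953 = 4.765

4.765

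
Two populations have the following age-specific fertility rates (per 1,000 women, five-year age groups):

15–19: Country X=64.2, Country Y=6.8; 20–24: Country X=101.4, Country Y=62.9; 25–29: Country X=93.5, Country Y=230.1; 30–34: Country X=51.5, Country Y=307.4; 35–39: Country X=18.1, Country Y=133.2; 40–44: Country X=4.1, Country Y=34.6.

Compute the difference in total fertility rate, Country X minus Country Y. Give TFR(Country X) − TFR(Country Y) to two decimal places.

Country X:
  Sum of ASFRs = 64.2 + 101.4 + 93.5 + 51.5 + 18.1 + 4.1 = 332.8
  TFR = 5 × 332.8 / 1000 = 1.664
Country Y:
  Sum of ASFRs = 6.8 + 62.9 + 230.1 + 307.4 + 133.2 + 34.6 = 775.0
  TFR = 5 × 775.0 / 1000 = 3.875
Difference = 1.664 − 3.875 = -2.211

-2.21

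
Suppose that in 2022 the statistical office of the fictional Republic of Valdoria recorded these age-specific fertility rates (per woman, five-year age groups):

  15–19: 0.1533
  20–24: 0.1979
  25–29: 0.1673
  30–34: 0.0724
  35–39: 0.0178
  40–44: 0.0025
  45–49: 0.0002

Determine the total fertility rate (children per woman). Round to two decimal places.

Sum of ASFRs = 0.1533 + 0.1979 + 0.1673 + 0.0724 + 0.0178 + 0.0025 + 0.0002 = 0.6114
TFR = 5 × 0.6114 = 3.057

3.06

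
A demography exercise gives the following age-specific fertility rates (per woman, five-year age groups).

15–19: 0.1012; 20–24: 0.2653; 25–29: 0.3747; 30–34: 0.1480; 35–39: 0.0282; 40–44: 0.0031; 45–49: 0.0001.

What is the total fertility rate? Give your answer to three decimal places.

4.603

Sum of ASFRs = 0.1012 + 0.2653 + 0.3747 + 0.1480 + 0.0282 + 0.0031 + 0.0001 = 0.9206
TFR = 5 × 0.9206 = 4.603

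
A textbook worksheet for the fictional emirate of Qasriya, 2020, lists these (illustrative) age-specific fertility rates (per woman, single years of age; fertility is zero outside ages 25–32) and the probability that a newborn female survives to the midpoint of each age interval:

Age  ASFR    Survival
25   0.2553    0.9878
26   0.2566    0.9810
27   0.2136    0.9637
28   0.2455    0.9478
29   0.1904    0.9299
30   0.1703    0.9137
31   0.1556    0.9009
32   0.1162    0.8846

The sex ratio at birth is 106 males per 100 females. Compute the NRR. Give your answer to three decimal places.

0.737

Proportion female at birth = 100 / (100 + 106) = 0.48544.
Per-age-group product (1 × ASFR × survival probability):
  25: 1 × 0.2553 × 0.9878 = 0.25219
  26: 1 × 0.2566 × 0.9810 = 0.25172
  27: 1 × 0.2136 × 0.9637 = 0.20585
  28: 1 × 0.2455 × 0.9478 = 0.23268
  29: 1 × 0.1904 × 0.9299 = 0.17705
  30: 1 × 0.1703 × 0.9137 = 0.15560
  31: 1 × 0.1556 × 0.9009 = 0.14018
  32: 1 × 0.1162 × 0.8846 = 0.10279
Sum = 1.51806
NRR = 0.48544 × 1.51806 = 0.73693
With NRR below 1 the population is below replacement fertility.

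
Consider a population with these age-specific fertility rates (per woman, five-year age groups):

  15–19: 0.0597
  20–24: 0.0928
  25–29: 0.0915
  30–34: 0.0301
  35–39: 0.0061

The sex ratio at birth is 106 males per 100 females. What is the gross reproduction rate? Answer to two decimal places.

0.68

Proportion female at birth = 100 / (100 + 106) = 0.48544.
Sum of ASFRs = 0.0597 + 0.0928 + 0.0915 + 0.0301 + 0.0061 = 0.2802
TFR = 5 × 0.2802 = 1.401
GRR = 0.48544 × 1.401 = 0.68010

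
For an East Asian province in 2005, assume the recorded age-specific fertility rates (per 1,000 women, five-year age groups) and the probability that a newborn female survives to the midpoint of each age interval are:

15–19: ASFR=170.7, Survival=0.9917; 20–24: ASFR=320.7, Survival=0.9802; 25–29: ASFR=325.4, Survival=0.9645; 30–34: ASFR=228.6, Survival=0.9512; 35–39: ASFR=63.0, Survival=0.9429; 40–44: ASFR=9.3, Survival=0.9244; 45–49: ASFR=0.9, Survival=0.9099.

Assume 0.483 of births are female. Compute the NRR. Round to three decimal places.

Proportion female at birth = 0.483.
Survival-weighted fertility by age (5·fₓ·Sₓ):
  15–19: 5 × 170.7/1000 × 0.9917 = 0.84642
  20–24: 5 × 320.7/1000 × 0.9802 = 1.57175
  25–29: 5 × 325.4/1000 × 0.9645 = 1.56924
  30–34: 5 × 228.6/1000 × 0.9512 = 1.08722
  35–39: 5 × 63.0/1000 × 0.9429 = 0.29701
  40–44: 5 × 9.3/1000 × 0.9244 = 0.04298
  45–49: 5 × 0.9/1000 × 0.9099 = 0.00409
Sum = 5.41871
NRR = 0.483 × 5.41871 = 2.61724
NRR > 1, so each generation more than replaces itself.

2.617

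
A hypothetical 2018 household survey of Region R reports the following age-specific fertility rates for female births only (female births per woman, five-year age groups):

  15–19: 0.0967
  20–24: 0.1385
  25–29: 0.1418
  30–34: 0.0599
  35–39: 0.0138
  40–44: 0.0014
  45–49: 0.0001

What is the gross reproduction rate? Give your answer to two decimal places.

2.26

Sum of female ASFRs = 0.0967 + 0.1385 + 0.1418 + 0.0599 + 0.0138 + 0.0014 + 0.0001 = 0.4522
GRR = 5 × 0.4522 = 2.261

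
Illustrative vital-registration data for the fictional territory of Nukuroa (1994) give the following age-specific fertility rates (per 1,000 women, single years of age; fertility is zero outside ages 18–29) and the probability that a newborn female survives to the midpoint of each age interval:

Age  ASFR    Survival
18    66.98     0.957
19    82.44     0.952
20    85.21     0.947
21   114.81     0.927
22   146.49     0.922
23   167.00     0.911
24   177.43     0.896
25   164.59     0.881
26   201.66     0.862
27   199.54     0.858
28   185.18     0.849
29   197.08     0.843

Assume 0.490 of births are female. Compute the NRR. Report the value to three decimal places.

0.779

Proportion female at birth = 0.490.
Survival-weighted fertility by age (1·fₓ·Sₓ):
  18: 1 × 66.98/1000 × 0.957 = 0.06410
  19: 1 × 82.44/1000 × 0.952 = 0.07848
  20: 1 × 85.21/1000 × 0.947 = 0.08069
  21: 1 × 114.81/1000 × 0.927 = 0.10643
  22: 1 × 146.49/1000 × 0.922 = 0.13506
  23: 1 × 167.00/1000 × 0.911 = 0.15214
  24: 1 × 177.43/1000 × 0.896 = 0.15898
  25: 1 × 164.59/1000 × 0.881 = 0.14500
  26: 1 × 201.66/1000 × 0.862 = 0.17383
  27: 1 × 199.54/1000 × 0.858 = 0.17121
  28: 1 × 185.18/1000 × 0.849 = 0.15722
  29: 1 × 197.08/1000 × 0.843 = 0.16614
Sum = 1.58928
NRR = 0.490 × 1.58928 = 0.77875
An NRR under 1 implies long-run decline under these rates.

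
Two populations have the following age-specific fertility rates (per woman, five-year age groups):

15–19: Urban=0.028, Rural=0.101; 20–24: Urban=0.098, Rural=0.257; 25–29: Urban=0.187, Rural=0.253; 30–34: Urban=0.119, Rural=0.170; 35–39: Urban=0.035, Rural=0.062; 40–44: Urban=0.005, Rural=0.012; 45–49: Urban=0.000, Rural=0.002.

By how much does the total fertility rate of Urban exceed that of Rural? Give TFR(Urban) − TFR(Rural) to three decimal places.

-1.925

Urban:
  Sum of ASFRs = 0.028 + 0.098 + 0.187 + 0.119 + 0.035 + 0.005 + 0.000 = 0.472
  TFR = 5 × 0.472 = 2.36
Rural:
  Sum of ASFRs = 0.101 + 0.257 + 0.253 + 0.170 + 0.062 + 0.012 + 0.002 = 0.857
  TFR = 5 × 0.857 = 4.285
Difference = 2.36 − 4.285 = -1.925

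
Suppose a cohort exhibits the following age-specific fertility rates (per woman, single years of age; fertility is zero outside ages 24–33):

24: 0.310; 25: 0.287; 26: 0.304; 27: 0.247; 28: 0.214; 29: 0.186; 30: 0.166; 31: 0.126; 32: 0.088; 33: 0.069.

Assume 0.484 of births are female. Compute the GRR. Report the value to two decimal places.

0.97

Proportion female at birth = 0.484.
Sum of ASFRs = 0.310 + 0.287 + 0.304 + 0.247 + 0.214 + 0.186 + 0.166 + 0.126 + 0.088 + 0.069 = 1.997
TFR = 1.997
GRR = 0.484 × 1.997 = 0.96655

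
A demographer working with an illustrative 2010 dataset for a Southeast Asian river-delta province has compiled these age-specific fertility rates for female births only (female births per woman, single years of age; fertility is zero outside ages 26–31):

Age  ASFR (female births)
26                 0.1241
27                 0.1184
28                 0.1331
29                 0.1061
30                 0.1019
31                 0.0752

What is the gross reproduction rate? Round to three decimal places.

Sum of female ASFRs = 0.1241 + 0.1184 + 0.1331 + 0.1061 + 0.1019 + 0.0752 = 0.6588
GRR = 0.6588

0.659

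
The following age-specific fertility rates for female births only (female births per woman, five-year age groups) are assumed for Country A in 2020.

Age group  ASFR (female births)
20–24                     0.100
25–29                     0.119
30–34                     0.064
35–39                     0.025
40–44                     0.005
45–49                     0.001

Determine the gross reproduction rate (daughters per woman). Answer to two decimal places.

Sum of female ASFRs = 0.100 + 0.119 + 0.064 + 0.025 + 0.005 + 0.001 = 0.314
GRR = 5 × 0.314 = 1.57

1.57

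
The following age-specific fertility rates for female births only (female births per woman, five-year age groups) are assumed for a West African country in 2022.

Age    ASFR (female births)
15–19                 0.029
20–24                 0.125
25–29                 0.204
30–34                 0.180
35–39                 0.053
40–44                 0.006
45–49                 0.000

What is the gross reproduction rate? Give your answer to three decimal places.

2.985

Sum of female ASFRs = 0.029 + 0.125 + 0.204 + 0.180 + 0.053 + 0.006 + 0.000 = 0.597
GRR = 5 × 0.597 = 2.985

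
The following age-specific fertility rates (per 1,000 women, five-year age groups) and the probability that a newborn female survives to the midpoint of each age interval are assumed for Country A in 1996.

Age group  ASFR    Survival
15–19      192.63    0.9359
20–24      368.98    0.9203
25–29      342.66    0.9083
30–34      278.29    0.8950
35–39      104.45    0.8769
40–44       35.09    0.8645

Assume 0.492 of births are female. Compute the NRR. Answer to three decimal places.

2.957

Proportion female at birth = 0.492.
Weighting each age-specific rate by interval width and survival:
  15–19: 5 × 192.63/1000 × 0.9359 = 0.90141
  20–24: 5 × 368.98/1000 × 0.9203 = 1.69786
  25–29: 5 × 342.66/1000 × 0.9083 = 1.55619
  30–34: 5 × 278.29/1000 × 0.8950 = 1.24535
  35–39: 5 × 104.45/1000 × 0.8769 = 0.45796
  40–44: 5 × 35.09/1000 × 0.8645 = 0.15168
Sum = 6.01045
NRR = 0.492 × 6.01045 = 2.95714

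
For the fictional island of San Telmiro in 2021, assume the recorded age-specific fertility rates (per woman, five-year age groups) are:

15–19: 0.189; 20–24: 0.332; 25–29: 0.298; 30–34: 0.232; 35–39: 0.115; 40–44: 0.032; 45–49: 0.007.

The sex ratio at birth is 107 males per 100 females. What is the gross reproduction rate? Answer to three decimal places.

2.911

Proportion female at birth = 100 / (100 + 107) = 0.48309.
Sum of ASFRs = 0.189 + 0.332 + 0.298 + 0.232 + 0.115 + 0.032 + 0.007 = 1.205
TFR = 5 × 1.205 = 6.025
GRR = 0.48309 × 6.025 = 2.91062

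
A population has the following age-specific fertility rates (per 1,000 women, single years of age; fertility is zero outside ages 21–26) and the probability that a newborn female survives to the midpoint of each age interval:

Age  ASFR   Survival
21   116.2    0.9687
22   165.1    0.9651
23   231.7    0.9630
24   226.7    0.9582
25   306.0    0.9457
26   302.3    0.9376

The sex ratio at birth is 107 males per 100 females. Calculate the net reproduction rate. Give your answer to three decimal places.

Proportion female at birth = 100 / (100 + 107) = 0.48309.
Per-age-group product (1 × ASFR × survival probability):
  21: 1 × 116.2/1000 × 0.9687 = 0.11256
  22: 1 × 165.1/1000 × 0.9651 = 0.15934
  23: 1 × 231.7/1000 × 0.9630 = 0.22313
  24: 1 × 226.7/1000 × 0.9582 = 0.21722
  25: 1 × 306.0/1000 × 0.9457 = 0.28938
  26: 1 × 302.3/1000 × 0.9376 = 0.28344
Sum = 1.28507
NRR = 0.48309 × 1.28507 = 0.62080
With NRR below 1 the population is below replacement fertility.

0.621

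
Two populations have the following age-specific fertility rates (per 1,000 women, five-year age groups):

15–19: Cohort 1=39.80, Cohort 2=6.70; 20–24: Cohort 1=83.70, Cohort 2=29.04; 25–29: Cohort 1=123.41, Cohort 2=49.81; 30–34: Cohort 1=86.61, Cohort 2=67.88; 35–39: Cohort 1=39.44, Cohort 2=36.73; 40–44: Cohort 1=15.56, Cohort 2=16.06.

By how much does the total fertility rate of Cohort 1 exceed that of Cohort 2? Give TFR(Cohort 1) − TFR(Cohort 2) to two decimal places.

0.91

Cohort 1:
  Sum of ASFRs = 39.80 + 83.70 + 123.41 + 86.61 + 39.44 + 15.56 = 388.52
  TFR = 5 × 388.52 / 1000 = 1.9426
Cohort 2:
  Sum of ASFRs = 6.70 + 29.04 + 49.81 + 67.88 + 36.73 + 16.06 = 206.22
  TFR = 5 × 206.22 / 1000 = 1.0311
Difference = 1.9426 − 1.0311 = 0.9115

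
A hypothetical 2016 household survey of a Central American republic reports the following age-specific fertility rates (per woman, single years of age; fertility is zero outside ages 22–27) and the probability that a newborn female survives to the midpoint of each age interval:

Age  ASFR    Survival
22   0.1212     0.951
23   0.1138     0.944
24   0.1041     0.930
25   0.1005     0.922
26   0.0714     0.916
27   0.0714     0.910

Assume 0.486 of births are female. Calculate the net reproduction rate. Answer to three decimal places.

0.264

Proportion female at birth = 0.486.
Each age group contributes 1 × ASFR × survival:
  22: 1 × 0.1212 × 0.951 = 0.11526
  23: 1 × 0.1138 × 0.944 = 0.10743
  24: 1 × 0.1041 × 0.930 = 0.09681
  25: 1 × 0.1005 × 0.922 = 0.09266
  26: 1 × 0.0714 × 0.916 = 0.06540
  27: 1 × 0.0714 × 0.910 = 0.06497
Sum = 0.54253
NRR = 0.486 × 0.54253 = 0.26367
An NRR under 1 implies long-run decline under these rates.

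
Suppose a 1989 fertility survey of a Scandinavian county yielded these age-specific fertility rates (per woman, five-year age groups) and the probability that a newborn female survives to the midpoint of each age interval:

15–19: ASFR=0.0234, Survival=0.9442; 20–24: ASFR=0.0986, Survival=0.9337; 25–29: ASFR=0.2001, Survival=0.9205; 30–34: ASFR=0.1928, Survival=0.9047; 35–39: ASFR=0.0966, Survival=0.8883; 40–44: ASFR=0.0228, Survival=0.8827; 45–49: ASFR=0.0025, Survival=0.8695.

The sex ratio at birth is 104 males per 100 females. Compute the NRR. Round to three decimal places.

Proportion female at birth = 100 / (100 + 104) = 0.49020.
Weighting each age-specific rate by interval width and survival:
  15–19: 5 × 0.0234 × 0.9442 = 0.11047
  20–24: 5 × 0.0986 × 0.9337 = 0.46031
  25–29: 5 × 0.2001 × 0.9205 = 0.92096
  30–34: 5 × 0.1928 × 0.9047 = 0.87213
  35–39: 5 × 0.0966 × 0.8883 = 0.42905
  40–44: 5 × 0.0228 × 0.8827 = 0.10063
  45–49: 5 × 0.0025 × 0.8695 = 0.01087
Sum = 2.90442
NRR = 0.49020 × 2.90442 = 1.42375
NRR > 1, so each generation more than replaces itself.

1.424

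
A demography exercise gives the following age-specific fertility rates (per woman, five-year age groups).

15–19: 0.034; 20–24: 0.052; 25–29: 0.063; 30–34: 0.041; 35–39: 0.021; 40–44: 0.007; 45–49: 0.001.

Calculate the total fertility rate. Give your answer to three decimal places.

Sum of ASFRs = 0.034 + 0.052 + 0.063 + 0.041 + 0.021 + 0.007 + 0.001 = 0.219
TFR = 5 × 0.219 = 1.095

1.095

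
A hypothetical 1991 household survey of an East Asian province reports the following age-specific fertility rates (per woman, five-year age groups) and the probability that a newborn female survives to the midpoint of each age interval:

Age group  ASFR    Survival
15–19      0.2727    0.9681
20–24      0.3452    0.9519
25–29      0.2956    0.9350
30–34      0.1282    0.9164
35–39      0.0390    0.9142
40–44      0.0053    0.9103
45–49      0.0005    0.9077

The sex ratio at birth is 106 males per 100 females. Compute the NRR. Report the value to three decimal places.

Proportion female at birth = 100 / (100 + 106) = 0.48544.
Weighting each age-specific rate by interval width and survival:
  15–19: 5 × 0.2727 × 0.9681 = 1.32000
  20–24: 5 × 0.3452 × 0.9519 = 1.64298
  25–29: 5 × 0.2956 × 0.9350 = 1.38193
  30–34: 5 × 0.1282 × 0.9164 = 0.58741
  35–39: 5 × 0.0390 × 0.9142 = 0.17827
  40–44: 5 × 0.0053 × 0.9103 = 0.02412
  45–49: 5 × 0.0005 × 0.9077 = 0.00227
Sum = 5.13698
NRR = 0.48544 × 5.13698 = 2.49370
An NRR exceeding 1 indicates intrinsic growth under these rates.

2.494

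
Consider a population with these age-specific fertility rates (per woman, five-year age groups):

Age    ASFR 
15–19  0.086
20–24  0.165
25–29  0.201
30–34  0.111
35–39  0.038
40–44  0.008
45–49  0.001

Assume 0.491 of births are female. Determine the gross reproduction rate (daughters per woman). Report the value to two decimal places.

Proportion female at birth = 0.491.
Sum of ASFRs = 0.086 + 0.165 + 0.201 + 0.111 + 0.038 + 0.008 + 0.001 = 0.610
TFR = 5 × 0.610 = 3.05
GRR = 0.491 × 3.05 = 1.49755

1.50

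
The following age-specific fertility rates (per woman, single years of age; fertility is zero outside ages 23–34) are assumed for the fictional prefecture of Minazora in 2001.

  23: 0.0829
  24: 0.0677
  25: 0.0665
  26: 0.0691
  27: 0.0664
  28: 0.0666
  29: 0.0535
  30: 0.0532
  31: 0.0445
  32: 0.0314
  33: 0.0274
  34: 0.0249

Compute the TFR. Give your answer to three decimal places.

Sum of ASFRs = 0.0829 + 0.0677 + 0.0665 + 0.0691 + 0.0664 + 0.0666 + 0.0535 + 0.0532 + 0.0445 + 0.0314 + 0.0274 + 0.0249 = 0.6541
TFR = 0.6541

0.654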